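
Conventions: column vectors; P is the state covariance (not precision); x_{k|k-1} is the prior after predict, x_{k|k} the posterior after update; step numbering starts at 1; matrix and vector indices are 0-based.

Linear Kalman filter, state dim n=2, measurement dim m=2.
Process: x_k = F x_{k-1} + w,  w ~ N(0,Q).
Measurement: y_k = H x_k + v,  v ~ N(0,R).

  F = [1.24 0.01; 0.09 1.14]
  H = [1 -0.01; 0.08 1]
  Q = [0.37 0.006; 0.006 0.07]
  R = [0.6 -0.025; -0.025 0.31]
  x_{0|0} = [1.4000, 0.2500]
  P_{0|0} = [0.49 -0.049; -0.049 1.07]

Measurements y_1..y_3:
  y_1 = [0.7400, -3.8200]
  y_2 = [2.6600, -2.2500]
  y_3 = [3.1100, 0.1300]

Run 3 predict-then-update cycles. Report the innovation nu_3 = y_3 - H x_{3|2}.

innov = [0.4643, 3.0141]

step 1: x^-=[1.7385, 0.4110]  P^-=[1.1223 0.0036; 0.0036 1.4545]  S=[1.7224 0.0538; 0.0538 1.7722]  K=[0.6506 0.0329; -0.0320 0.8218]  nu=[-0.9944, -4.3701]  x^+=[0.9477, -3.1486]  P^+=[0.3891 -0.0372; -0.0372 0.2585]
step 2: x^-=[1.1437, -3.5042]  P^-=[0.9674 -0.0002; -0.0002 0.4015]  S=[1.5675 0.0482; 0.0482 0.7177]  K=[0.6152 0.0662; -0.0199 0.5608]  nu=[1.4813, 1.1627]  x^+=[2.1319, -2.8817]  P^+=[0.3672 -0.0242; -0.0242 0.1763]
step 3: x^-=[2.6148, -3.0932]  P^-=[0.9340 0.0147; 0.0147 0.2971]  S=[1.5338 0.0615; 0.0615 0.6154]  K=[0.6055 0.0849; -0.0118 0.4858]  nu=[0.4643, 3.0141]  x^+=[3.1517, -1.6344]  P^+=[0.3610 -0.0177; -0.0177 0.1523]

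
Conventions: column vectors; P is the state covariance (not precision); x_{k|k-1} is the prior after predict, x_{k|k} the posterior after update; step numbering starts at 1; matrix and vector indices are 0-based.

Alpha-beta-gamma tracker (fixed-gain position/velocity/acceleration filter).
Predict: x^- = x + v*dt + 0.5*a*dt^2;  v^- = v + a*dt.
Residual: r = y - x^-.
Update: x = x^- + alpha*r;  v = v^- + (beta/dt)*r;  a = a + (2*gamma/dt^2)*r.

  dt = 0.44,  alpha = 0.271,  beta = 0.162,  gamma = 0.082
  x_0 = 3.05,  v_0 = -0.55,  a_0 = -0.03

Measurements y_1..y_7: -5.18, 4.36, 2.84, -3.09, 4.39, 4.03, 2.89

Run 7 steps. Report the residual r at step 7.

step 1: x_pred=2.8051  r=-7.9851  x^+=0.6411  v^+=-3.5032  a^+=-6.7942
step 2: x_pred=-1.5579  r=5.9179  x^+=0.0458  v^+=-4.3138  a^+=-1.7811
step 3: x_pred=-2.0246  r=4.8646  x^+=-0.7063  v^+=-3.3064  a^+=2.3398
step 4: x_pred=-1.9346  r=-1.1554  x^+=-2.2477  v^+=-2.7023  a^+=1.3611
step 5: x_pred=-3.3050  r=7.6950  x^+=-1.2196  v^+=0.7298  a^+=7.8795
step 6: x_pred=-0.1358  r=4.1658  x^+=0.9931  v^+=5.7305  a^+=11.4084
step 7: x_pred=4.6189  r=-1.7289  x^+=4.1504  v^+=10.1137  a^+=9.9439

resid = -1.7289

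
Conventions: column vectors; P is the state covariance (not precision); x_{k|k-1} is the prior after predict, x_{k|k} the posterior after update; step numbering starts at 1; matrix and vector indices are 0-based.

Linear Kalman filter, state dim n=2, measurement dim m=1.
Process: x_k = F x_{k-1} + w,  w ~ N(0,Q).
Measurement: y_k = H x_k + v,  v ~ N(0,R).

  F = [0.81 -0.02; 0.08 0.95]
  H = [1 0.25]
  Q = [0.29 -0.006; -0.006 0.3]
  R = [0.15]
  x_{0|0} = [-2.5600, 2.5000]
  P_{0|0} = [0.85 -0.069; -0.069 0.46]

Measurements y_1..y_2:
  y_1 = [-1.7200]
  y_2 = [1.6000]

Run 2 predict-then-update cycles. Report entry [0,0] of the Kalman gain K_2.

K[0,0] = 0.6776

step 1: x^-=[-2.1236, 2.1702]  P^-=[0.8501 -0.0126; -0.0126 0.7101]  S=[1.0382]  K=[0.8158; 0.1588]  nu=[-0.1389]  x^+=[-2.2370, 2.1481]  P^+=[0.1592 -0.1472; -0.1472 0.6839]
step 2: x^-=[-1.8549, 1.8618]  P^-=[0.3995 -0.1217; -0.1217 0.8959]  S=[0.5446]  K=[0.6776; 0.1878]  nu=[2.9895]  x^+=[0.1708, 2.4232]  P^+=[0.1494 -0.1910; -0.1910 0.8767]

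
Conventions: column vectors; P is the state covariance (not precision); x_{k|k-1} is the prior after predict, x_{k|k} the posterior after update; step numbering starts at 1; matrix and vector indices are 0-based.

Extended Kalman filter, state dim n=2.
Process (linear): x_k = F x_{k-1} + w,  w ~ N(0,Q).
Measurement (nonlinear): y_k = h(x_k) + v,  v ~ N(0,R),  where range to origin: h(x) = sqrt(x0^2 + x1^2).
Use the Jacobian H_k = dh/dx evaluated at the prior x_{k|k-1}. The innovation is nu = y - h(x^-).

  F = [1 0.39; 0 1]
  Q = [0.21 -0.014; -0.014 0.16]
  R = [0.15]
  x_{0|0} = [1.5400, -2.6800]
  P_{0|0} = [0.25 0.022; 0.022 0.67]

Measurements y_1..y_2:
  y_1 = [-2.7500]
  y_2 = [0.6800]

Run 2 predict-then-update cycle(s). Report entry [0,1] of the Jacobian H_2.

step 1: x^-=[0.4948, -2.6800]  P^-=[0.5791 0.2693; 0.2693 0.8300]  H_jac=[0.1816 -0.9834]  S=[0.8756]  K=[-0.1824; -0.8764]  nu=[-5.4753]  x^+=[1.4934, 2.1183]  P^+=[0.5499 0.1294; 0.1294 0.1576]
step 2: x^-=[2.3196, 2.1183]  P^-=[0.8848 0.1768; 0.1768 0.3176]  H_jac=[0.7384 0.6744]  S=[0.9529]  K=[0.8107; 0.3617]  nu=[-2.4613]  x^+=[0.3241, 1.2280]  P^+=[0.2584 -0.1027; -0.1027 0.1929]

H_jac[0,1] = 0.6744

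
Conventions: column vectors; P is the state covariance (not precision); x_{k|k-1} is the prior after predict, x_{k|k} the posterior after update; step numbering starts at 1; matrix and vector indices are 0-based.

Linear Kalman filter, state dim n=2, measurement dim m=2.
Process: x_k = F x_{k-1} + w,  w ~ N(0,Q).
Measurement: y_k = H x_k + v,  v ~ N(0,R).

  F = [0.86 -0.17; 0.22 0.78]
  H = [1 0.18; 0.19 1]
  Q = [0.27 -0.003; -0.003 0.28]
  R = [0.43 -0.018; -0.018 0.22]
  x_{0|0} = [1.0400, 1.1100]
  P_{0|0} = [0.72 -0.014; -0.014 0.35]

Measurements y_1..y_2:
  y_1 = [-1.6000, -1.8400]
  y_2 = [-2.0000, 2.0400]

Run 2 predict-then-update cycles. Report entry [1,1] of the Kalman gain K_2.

step 1: x^-=[0.7057, 1.0946]  P^-=[0.8167 0.0779; 0.0779 0.5230]  S=[1.2917 0.3119; 0.3119 0.8021]  K=[0.6323 0.0447; -0.0317 0.6828]  nu=[-2.5027, -3.0687]  x^+=[-1.0141, -0.9215]  P^+=[0.2810 -0.0549; -0.0549 0.1612]
step 2: x^-=[-0.7155, -0.9419]  P^-=[0.4985 -0.0060; -0.0060 0.3728]  S=[0.9385 0.1376; 0.1376 0.6086]  K=[0.5261 0.0268; -0.0253 0.6165]  nu=[-1.1150, 3.1178]  x^+=[-1.2186, 1.0085]  P^+=[0.2344 -0.0481; -0.0481 0.1452]

K[1,1] = 0.6165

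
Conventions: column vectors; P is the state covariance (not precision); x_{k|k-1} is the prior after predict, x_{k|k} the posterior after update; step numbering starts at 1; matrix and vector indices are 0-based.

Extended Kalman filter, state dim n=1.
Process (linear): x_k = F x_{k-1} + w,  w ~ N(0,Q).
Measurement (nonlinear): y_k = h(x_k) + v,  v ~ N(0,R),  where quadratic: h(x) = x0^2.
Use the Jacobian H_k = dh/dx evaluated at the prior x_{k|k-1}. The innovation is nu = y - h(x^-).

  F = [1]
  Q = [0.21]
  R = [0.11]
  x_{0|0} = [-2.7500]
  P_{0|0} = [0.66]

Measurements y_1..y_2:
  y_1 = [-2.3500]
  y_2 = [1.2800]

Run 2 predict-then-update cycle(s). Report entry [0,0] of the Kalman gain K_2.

K[0,0] = -0.4587

step 1: x^-=[-2.7500]  P^-=[0.8700]  H_jac=[-5.5000]  S=[26.4275]  K=[-0.1811]  nu=[-9.9125]  x^+=[-0.9552]  P^+=[0.0036]
step 2: x^-=[-0.9552]  P^-=[0.2136]  H_jac=[-1.9105]  S=[0.8897]  K=[-0.4587]  nu=[0.3675]  x^+=[-1.1238]  P^+=[0.0264]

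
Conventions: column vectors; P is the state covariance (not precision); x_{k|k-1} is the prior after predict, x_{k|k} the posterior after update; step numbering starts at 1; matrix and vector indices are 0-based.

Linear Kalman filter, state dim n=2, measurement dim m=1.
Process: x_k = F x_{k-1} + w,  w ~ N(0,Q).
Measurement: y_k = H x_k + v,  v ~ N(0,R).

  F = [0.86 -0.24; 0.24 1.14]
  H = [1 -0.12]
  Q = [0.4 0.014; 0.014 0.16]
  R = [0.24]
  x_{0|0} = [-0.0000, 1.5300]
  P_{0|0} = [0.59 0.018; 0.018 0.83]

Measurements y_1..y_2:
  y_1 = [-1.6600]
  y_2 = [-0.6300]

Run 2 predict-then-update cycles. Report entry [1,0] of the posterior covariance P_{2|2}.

step 1: x^-=[-0.3672, 1.7442]  P^-=[0.8767 -0.0747; -0.0747 1.2825]  S=[1.1531]  K=[0.7681; -0.1982]  nu=[-1.0835]  x^+=[-1.1994, 1.9590]  P^+=[0.1964 0.1009; 0.1009 1.2372]
step 2: x^-=[-1.5017, 1.9454]  P^-=[0.5749 -0.1909; -0.1909 1.8344]  S=[0.8871]  K=[0.6739; -0.4633]  nu=[1.1051]  x^+=[-0.7570, 1.4334]  P^+=[0.1721 0.0861; 0.0861 1.6440]

P_post[1,0] = 0.0861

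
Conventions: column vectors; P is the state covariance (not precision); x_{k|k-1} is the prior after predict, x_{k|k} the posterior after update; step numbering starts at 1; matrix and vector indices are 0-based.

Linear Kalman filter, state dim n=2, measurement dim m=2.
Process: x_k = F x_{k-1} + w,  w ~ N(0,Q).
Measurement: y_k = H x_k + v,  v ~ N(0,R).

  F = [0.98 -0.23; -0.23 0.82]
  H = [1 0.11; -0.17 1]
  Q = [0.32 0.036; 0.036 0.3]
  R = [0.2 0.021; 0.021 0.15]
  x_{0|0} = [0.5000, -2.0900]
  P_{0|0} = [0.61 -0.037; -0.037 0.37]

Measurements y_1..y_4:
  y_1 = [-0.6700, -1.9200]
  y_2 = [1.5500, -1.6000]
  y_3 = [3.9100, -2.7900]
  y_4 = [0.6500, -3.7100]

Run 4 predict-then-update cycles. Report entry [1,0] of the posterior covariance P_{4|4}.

step 1: x^-=[0.9707, -1.8288]  P^-=[0.9421 -0.2030; -0.2030 0.5950]  S=[1.1046 -0.2729; -0.2729 0.8412]  K=[0.7893 -0.1756; 0.0656 0.7696]  nu=[-1.4395, 0.0738]  x^+=[-0.1784, -1.8665]  P^+=[0.1524 0.0161; 0.0161 0.1196]
step 2: x^-=[0.2544, -1.4895]  P^-=[0.4654 -0.0071; -0.0071 0.3824]  S=[0.6685 -0.0230; -0.0230 0.5482]  K=[0.6906 -0.1282; 0.0765 0.7029]  nu=[1.4594, -0.0673]  x^+=[1.2710, -1.4251]  P^+=[0.1335 0.0180; 0.0180 0.1101]
step 3: x^-=[1.5733, -1.4609]  P^-=[0.4459 0.0005; 0.0005 0.3743]  S=[0.6506 -0.0131; -0.0131 0.5370]  K=[0.6830 -0.1235; 0.0782 0.6988]  nu=[2.4974, -1.0616]  x^+=[3.4102, -2.0075]  P^+=[0.1320 0.0183; 0.0183 0.1096]
step 4: x^-=[3.8037, -2.4305]  P^-=[0.4443 0.0012; 0.0012 0.3738]  S=[0.6491 -0.0122; -0.0122 0.5362]  K=[0.6824 -0.1230; 0.0784 0.6985]  nu=[-2.8864, -0.6329]  x^+=[1.9119, -3.0987]  P^+=[0.1319 0.0183; 0.0183 0.1095]

P_post[1,0] = 0.0183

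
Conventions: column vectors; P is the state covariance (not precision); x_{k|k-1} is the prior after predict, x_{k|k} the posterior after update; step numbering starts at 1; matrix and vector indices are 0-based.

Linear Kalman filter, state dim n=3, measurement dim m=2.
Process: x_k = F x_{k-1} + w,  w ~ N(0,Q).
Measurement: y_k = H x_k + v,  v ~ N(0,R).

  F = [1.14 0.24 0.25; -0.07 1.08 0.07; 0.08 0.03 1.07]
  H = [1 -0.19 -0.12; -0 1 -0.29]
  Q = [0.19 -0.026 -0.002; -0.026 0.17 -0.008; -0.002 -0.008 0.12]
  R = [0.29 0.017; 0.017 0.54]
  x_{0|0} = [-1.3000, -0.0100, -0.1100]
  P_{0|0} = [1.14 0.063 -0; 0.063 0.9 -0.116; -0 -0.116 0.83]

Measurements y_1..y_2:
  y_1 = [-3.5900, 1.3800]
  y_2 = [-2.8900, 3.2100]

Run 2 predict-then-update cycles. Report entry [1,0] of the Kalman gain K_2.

K[1,0] = 0.1043

step 1: x^-=[-1.5119, 0.0725, -0.2220]  P^-=[1.7958 0.1741 0.3032; 0.1741 1.2023 -0.0520; 0.3032 -0.0520 1.0712]  S=[2.0034 -0.0846; -0.0846 1.8626]  K=[0.8653 0.0856; 0.0036 0.6538; 0.0840 -0.1909]  nu=[-2.0910, 1.2431]  x^+=[-3.2149, 0.8777, -0.6350]  P^+=[0.2945 0.1115 0.1745; 0.1115 0.4066 0.1844; 0.1745 0.1844 0.9865]
step 2: x^-=[-3.6131, 1.1285, -0.9104]  P^-=[0.8405 0.2724 0.5628; 0.2724 0.6598 0.2882; 0.5628 0.2882 1.2939]  S=[0.9475 0.0271; 0.0271 1.1415]  K=[0.7589 0.0776; 0.1043 0.5023; 0.3747 -0.0851]  nu=[0.8283, 1.8175]  x^+=[-2.8435, 2.1279, -0.7547]  P^+=[0.2847 0.1423 0.3018; 0.1423 0.3586 0.2952; 0.3018 0.2952 1.1544]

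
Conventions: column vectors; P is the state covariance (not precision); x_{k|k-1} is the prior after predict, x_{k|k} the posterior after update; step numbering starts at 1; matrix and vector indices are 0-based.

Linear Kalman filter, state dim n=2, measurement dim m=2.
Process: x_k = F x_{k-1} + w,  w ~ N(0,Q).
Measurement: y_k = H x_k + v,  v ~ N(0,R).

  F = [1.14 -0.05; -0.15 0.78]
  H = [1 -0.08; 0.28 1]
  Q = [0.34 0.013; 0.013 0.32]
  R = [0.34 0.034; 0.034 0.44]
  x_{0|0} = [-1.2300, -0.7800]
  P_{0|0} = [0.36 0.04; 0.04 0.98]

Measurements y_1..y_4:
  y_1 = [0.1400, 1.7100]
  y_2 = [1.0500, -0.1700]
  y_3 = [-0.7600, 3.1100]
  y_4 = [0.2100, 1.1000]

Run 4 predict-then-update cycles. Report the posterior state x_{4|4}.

step 1: x^-=[-1.3632, -0.4239]  P^-=[0.8057 -0.0509; -0.0509 0.9150]  S=[1.1597 0.1366; 0.1366 1.3896]  K=[0.6915 0.0577; -0.1855 0.6664]  nu=[1.4693, 2.5156]  x^+=[-0.2020, 0.9799]  P^+=[0.2357 -0.0171; -0.0171 0.2917]
step 2: x^-=[-0.2793, 0.7946]  P^-=[0.6490 -0.0540; -0.0540 0.5068]  S=[1.0009 0.1224; 0.1224 0.9674]  K=[0.6466 0.0502; -0.1591 0.5283]  nu=[1.3929, -0.8864]  x^+=[0.5768, 0.1048]  P^+=[0.2201 -0.0176; -0.0176 0.2320]
step 3: x^-=[0.6523, -0.0048]  P^-=[0.6287 -0.0494; -0.0494 0.4702]  S=[0.9796 0.1241; 0.1241 0.9318]  K=[0.6394 0.0507; -0.1535 0.5102]  nu=[-1.4127, 2.9322]  x^+=[-0.1022, 1.7080]  P^+=[0.2178 -0.0169; -0.0169 0.2240]
step 4: x^-=[-0.2020, 1.3476]  P^-=[0.6255 -0.0481; -0.0481 0.4651]  S=[0.9762 0.1249; 0.1249 0.9272]  K=[0.6382 0.0510; -0.1524 0.5076]  nu=[0.5198, -0.1910]  x^+=[0.1200, 1.1714]  P^+=[0.2174 -0.0167; -0.0167 0.2229]

x_post = [0.1200, 1.1714]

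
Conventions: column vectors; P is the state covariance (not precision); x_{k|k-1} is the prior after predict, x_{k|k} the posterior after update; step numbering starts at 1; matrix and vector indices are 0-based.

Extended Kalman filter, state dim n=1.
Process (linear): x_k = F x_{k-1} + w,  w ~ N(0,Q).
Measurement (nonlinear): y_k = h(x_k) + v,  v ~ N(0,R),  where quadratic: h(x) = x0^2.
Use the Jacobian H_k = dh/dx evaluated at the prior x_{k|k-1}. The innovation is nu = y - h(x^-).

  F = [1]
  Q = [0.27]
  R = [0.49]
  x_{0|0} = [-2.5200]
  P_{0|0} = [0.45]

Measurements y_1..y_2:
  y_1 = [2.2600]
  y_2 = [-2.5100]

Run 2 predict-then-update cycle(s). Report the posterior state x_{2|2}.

step 1: x^-=[-2.5200]  P^-=[0.7200]  H_jac=[-5.0400]  S=[18.7792]  K=[-0.1932]  nu=[-4.0904]  x^+=[-1.7296]  P^+=[0.0188]
step 2: x^-=[-1.7296]  P^-=[0.2888]  H_jac=[-3.4592]  S=[3.9456]  K=[-0.2532]  nu=[-5.5015]  x^+=[-0.3367]  P^+=[0.0359]

x_post = [-0.3367]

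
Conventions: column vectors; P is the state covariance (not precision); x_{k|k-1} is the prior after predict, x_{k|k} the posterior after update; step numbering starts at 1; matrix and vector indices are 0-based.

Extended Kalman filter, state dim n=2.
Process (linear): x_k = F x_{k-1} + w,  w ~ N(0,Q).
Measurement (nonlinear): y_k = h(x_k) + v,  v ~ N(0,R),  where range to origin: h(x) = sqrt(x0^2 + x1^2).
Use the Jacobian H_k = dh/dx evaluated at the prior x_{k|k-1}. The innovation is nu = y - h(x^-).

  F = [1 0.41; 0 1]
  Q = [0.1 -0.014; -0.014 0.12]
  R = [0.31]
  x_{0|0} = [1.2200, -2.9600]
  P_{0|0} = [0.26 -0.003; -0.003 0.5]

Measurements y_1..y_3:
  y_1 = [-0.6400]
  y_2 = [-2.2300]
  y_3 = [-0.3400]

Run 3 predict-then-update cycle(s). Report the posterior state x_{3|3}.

step 1: x^-=[0.0064, -2.9600]  P^-=[0.4416 0.1880; 0.1880 0.6200]  H_jac=[0.0022 -1.0000]  S=[0.9292]  K=[-0.2013; -0.6668]  nu=[-3.6000]  x^+=[0.7311, -0.5595]  P^+=[0.4039 0.0633; 0.0633 0.2068]
step 2: x^-=[0.5017, -0.5595]  P^-=[0.5906 0.1341; 0.1341 0.3268]  H_jac=[0.6676 -0.7445]  S=[0.6211]  K=[0.4741; -0.2477]  nu=[-2.9815]  x^+=[-0.9118, 0.1789]  P^+=[0.4510 0.2070; 0.2070 0.2888]
step 3: x^-=[-0.8384, 0.1789]  P^-=[0.7693 0.3114; 0.3114 0.4088]  H_jac=[-0.9780 0.2087]  S=[0.9365]  K=[-0.7340; -0.2341]  nu=[-1.1973]  x^+=[0.0404, 0.4592]  P^+=[0.2648 0.1505; 0.1505 0.3574]

x_post = [0.0404, 0.4592]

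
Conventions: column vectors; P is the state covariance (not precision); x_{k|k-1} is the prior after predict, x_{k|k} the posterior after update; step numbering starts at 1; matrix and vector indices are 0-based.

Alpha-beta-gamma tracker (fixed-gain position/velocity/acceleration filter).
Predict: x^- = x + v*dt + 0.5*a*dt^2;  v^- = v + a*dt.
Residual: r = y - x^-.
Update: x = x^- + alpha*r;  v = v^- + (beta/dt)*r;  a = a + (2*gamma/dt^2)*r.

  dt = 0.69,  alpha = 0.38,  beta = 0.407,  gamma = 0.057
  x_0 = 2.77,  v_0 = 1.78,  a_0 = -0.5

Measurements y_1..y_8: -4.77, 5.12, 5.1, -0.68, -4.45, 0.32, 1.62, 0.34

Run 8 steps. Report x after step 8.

x_post = -0.8820

step 1: x_pred=3.8792  r=-8.6492  x^+=0.5925  v^+=-3.6668  a^+=-2.5710
step 2: x_pred=-2.5496  r=7.6696  x^+=0.3648  v^+=-0.9168  a^+=-0.7346
step 3: x_pred=-0.4426  r=5.5426  x^+=1.6636  v^+=1.8457  a^+=0.5926
step 4: x_pred=3.0782  r=-3.7582  x^+=1.6501  v^+=0.0378  a^+=-0.3073
step 5: x_pred=1.6030  r=-6.0530  x^+=-0.6971  v^+=-3.7446  a^+=-1.7566
step 6: x_pred=-3.6991  r=4.0191  x^+=-2.1718  v^+=-2.5860  a^+=-0.7943
step 7: x_pred=-4.1453  r=5.7653  x^+=-1.9545  v^+=0.2666  a^+=0.5862
step 8: x_pred=-1.6310  r=1.9710  x^+=-0.8820  v^+=1.8336  a^+=1.0581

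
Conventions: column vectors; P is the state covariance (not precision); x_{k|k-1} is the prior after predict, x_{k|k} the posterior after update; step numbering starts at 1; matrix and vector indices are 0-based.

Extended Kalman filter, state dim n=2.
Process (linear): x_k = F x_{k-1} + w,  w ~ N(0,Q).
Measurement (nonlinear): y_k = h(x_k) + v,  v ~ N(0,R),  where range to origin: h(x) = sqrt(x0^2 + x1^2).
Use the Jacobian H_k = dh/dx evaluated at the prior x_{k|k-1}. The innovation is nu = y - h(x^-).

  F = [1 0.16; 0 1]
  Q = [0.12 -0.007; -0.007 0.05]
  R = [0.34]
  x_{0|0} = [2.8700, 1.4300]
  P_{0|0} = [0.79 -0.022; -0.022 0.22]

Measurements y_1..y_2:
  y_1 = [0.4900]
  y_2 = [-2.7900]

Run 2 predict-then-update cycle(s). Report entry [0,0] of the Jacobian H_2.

H_jac[0,0] = 0.7174

step 1: x^-=[3.0988, 1.4300]  P^-=[0.9086 0.0062; 0.0062 0.2700]  H_jac=[0.9080 0.4190]  S=[1.1412]  K=[0.7252; 0.1041]  nu=[-2.9228]  x^+=[0.9792, 1.1258]  P^+=[0.3084 -0.0799; -0.0799 0.2576]
step 2: x^-=[1.1593, 1.1258]  P^-=[0.4095 -0.0457; -0.0457 0.3076]  H_jac=[0.7174 0.6967]  S=[0.6544]  K=[0.4002; 0.2774]  nu=[-4.4060]  x^+=[-0.6042, -0.0965]  P^+=[0.3046 -0.1184; -0.1184 0.2573]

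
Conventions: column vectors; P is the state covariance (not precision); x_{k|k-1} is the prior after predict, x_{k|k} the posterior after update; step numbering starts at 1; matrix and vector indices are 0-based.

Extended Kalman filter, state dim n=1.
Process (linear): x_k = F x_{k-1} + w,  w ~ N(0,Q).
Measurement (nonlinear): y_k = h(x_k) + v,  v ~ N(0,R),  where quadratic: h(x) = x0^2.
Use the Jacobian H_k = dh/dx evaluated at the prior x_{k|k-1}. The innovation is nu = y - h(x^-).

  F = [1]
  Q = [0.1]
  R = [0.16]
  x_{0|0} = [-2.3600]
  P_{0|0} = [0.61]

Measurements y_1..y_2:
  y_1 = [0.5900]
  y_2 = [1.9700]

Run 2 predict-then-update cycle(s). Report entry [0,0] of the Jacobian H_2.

H_jac[0,0] = -2.6311

step 1: x^-=[-2.3600]  P^-=[0.7100]  H_jac=[-4.7200]  S=[15.9777]  K=[-0.2097]  nu=[-4.9796]  x^+=[-1.3156]  P^+=[0.0071]
step 2: x^-=[-1.3156]  P^-=[0.1071]  H_jac=[-2.6311]  S=[0.9015]  K=[-0.3126]  nu=[0.2393]  x^+=[-1.3904]  P^+=[0.0190]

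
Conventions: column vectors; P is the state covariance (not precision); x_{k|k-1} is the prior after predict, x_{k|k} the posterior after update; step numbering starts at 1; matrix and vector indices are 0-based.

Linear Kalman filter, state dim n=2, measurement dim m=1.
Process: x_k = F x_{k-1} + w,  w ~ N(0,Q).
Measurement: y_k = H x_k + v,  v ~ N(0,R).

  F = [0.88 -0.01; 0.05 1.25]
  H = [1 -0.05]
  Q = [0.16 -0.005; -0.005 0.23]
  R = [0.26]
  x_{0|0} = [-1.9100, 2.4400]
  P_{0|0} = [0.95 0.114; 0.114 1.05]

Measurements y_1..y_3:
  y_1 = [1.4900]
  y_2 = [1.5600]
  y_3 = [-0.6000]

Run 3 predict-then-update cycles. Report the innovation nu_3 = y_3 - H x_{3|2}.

innov = [-1.4603]

step 1: x^-=[-1.7052, 2.9545]  P^-=[0.8938 0.1490; 0.1490 1.8873]  S=[1.1436]  K=[0.7750; 0.0478]  nu=[3.3429]  x^+=[0.8857, 3.1143]  P^+=[0.2068 0.1067; 0.1067 1.8846]
step 2: x^-=[0.7483, 3.9371]  P^-=[0.3185 0.0978; 0.0978 3.1886]  S=[0.5767]  K=[0.5438; -0.1068]  nu=[1.0086]  x^+=[1.2967, 3.8294]  P^+=[0.1480 0.1313; 0.1313 3.1820]
step 3: x^-=[1.1028, 4.8515]  P^-=[0.2726 0.1061; 0.1061 5.2187]  S=[0.5350]  K=[0.4996; -0.2894]  nu=[-1.4603]  x^+=[0.3733, 5.2741]  P^+=[0.1391 0.1835; 0.1835 5.1739]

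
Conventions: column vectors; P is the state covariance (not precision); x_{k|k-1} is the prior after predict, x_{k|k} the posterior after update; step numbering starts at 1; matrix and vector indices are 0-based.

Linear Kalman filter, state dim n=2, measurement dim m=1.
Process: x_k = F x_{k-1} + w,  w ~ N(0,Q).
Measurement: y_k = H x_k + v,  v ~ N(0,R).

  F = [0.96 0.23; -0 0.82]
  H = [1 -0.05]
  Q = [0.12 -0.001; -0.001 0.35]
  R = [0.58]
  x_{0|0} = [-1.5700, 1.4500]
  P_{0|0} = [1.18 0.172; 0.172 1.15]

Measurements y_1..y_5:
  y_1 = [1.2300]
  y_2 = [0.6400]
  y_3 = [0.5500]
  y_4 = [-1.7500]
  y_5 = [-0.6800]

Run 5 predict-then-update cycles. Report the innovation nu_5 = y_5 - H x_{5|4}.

innov = [-0.4179]

step 1: x^-=[-1.1737, 1.1890]  P^-=[1.3443 0.3513; 0.3513 1.1233]  S=[1.8920]  K=[0.7012; 0.1560]  nu=[2.4632]  x^+=[0.5536, 1.5732]  P^+=[0.4139 0.1443; 0.1443 1.0772]
step 2: x^-=[0.8933, 1.2900]  P^-=[0.6222 0.3158; 0.3158 1.0743]  S=[1.1733]  K=[0.5168; 0.2234]  nu=[-0.1888]  x^+=[0.7957, 1.2479]  P^+=[0.3088 0.1803; 0.1803 1.0158]
step 3: x^-=[1.0509, 1.0233]  P^-=[0.5379 0.3325; 0.3325 1.0330]  S=[1.0873]  K=[0.4795; 0.2583]  nu=[-0.4497]  x^+=[0.8353, 0.9071]  P^+=[0.2880 0.1979; 0.1979 0.9605]
step 4: x^-=[1.0105, 0.7438]  P^-=[0.5236 0.3359; 0.3359 0.9958]  S=[1.0725]  K=[0.4725; 0.2668]  nu=[-2.7233]  x^+=[-0.2764, 0.0173]  P^+=[0.2841 0.2007; 0.2007 0.9195]
step 5: x^-=[-0.2614, 0.0142]  P^-=[0.5191 0.3304; 0.3304 0.9683]  S=[1.0685]  K=[0.4704; 0.2639]  nu=[-0.4179]  x^+=[-0.4579, -0.0961]  P^+=[0.2827 0.1978; 0.1978 0.8938]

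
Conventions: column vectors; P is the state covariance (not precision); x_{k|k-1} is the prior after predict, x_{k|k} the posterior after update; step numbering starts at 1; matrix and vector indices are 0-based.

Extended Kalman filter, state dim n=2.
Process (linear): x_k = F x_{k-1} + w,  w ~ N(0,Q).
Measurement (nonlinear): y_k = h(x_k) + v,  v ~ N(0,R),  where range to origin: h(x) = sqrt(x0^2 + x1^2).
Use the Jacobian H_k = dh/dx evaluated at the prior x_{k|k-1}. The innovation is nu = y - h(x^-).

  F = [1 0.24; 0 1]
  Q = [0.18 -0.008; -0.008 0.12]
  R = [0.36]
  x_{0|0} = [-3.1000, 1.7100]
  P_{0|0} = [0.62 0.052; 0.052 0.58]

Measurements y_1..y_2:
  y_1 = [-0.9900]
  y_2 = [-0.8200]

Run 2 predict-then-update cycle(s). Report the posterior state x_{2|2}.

x_post = [-0.6404, -0.2759]

step 1: x^-=[-2.6896, 1.7100]  P^-=[0.8584 0.1832; 0.1832 0.7000]  H_jac=[-0.8439 0.5365]  S=[1.0069]  K=[-0.6218; 0.2195]  nu=[-4.1772]  x^+=[-0.0923, 0.7933]  P^+=[0.4691 0.3206; 0.3206 0.6515]
step 2: x^-=[0.0981, 0.7933]  P^-=[0.8405 0.4690; 0.4690 0.7715]  H_jac=[0.1227 0.9924]  S=[1.2468]  K=[0.4560; 0.6603]  nu=[-1.6193]  x^+=[-0.6404, -0.2759]  P^+=[0.5812 0.0935; 0.0935 0.2279]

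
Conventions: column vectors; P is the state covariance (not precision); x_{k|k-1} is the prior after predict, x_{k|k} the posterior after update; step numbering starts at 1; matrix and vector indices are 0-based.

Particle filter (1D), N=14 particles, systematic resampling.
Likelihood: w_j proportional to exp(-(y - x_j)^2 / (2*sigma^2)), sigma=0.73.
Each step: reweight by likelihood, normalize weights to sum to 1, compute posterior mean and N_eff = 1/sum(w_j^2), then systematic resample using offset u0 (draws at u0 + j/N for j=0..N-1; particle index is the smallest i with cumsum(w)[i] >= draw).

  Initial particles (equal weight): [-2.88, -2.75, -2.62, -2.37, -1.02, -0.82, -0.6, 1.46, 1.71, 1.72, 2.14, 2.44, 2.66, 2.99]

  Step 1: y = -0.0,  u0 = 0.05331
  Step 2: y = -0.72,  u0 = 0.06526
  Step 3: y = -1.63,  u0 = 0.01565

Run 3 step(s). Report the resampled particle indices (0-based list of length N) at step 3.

resampled_idx = [0, 0, 1, 2, 2, 3, 4, 5, 6, 7, 9, 10, 11, 12]

step 1: w=[0.0002, 0.0004, 0.0008, 0.0027, 0.1971, 0.2784, 0.3733, 0.0708, 0.0337, 0.0326, 0.0071, 0.0020, 0.0007, 0.0001]  mean=-0.4245  Neff=3.8023  idx=[4, 4, 4, 5, 5, 5, 6, 6, 6, 6, 6, 6, 7, 9]
step 2: w=[0.0788, 0.0788, 0.0788, 0.0849, 0.0849, 0.0849, 0.0846, 0.0846, 0.0846, 0.0846, 0.0846, 0.0846, 0.0010, 0.0003]  mean=-0.7525  Neff=12.0200  idx=[0, 1, 2, 3, 4, 5, 6, 6, 7, 8, 9, 10, 11, 11]
step 3: w=[0.1054, 0.1054, 0.1054, 0.0807, 0.0807, 0.0807, 0.0552, 0.0552, 0.0552, 0.0552, 0.0552, 0.0552, 0.0552, 0.0552]  mean=-0.7860  Neff=12.9454  idx=[0, 0, 1, 2, 2, 3, 4, 5, 6, 7, 9, 10, 11, 12]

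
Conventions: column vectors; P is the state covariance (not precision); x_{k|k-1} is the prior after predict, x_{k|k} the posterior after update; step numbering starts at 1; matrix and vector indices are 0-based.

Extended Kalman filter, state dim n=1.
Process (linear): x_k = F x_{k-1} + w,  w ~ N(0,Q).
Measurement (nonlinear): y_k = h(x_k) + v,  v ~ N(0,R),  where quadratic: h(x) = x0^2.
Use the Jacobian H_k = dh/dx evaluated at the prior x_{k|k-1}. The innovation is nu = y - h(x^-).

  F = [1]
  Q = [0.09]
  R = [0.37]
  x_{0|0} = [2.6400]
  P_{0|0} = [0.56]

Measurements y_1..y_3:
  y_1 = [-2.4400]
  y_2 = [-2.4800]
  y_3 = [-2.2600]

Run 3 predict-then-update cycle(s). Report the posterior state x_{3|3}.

x_post = [-0.0230]

step 1: x^-=[2.6400]  P^-=[0.6500]  H_jac=[5.2800]  S=[18.4910]  K=[0.1856]  nu=[-9.4096]  x^+=[0.8935]  P^+=[0.0130]
step 2: x^-=[0.8935]  P^-=[0.1030]  H_jac=[1.7871]  S=[0.6990]  K=[0.2634]  nu=[-3.2784]  x^+=[0.0301]  P^+=[0.0545]
step 3: x^-=[0.0301]  P^-=[0.1445]  H_jac=[0.0603]  S=[0.3705]  K=[0.0235]  nu=[-2.2609]  x^+=[-0.0230]  P^+=[0.1443]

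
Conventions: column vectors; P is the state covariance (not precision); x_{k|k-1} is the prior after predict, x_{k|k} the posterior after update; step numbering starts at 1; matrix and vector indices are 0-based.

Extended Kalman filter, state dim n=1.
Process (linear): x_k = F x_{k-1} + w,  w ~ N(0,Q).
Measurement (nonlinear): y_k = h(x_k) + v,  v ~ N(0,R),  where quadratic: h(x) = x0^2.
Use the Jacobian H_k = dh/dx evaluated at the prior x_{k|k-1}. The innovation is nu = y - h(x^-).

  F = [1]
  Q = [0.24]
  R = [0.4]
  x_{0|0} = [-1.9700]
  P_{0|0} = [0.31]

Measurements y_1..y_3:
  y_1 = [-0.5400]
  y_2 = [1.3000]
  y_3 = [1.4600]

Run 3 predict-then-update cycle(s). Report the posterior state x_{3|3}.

x_post = [-1.1883]

step 1: x^-=[-1.9700]  P^-=[0.5500]  H_jac=[-3.9400]  S=[8.9380]  K=[-0.2424]  nu=[-4.4209]  x^+=[-0.8982]  P^+=[0.0246]
step 2: x^-=[-0.8982]  P^-=[0.2646]  H_jac=[-1.7963]  S=[1.2538]  K=[-0.3791]  nu=[0.4933]  x^+=[-1.0852]  P^+=[0.0844]
step 3: x^-=[-1.0852]  P^-=[0.3244]  H_jac=[-2.1703]  S=[1.9281]  K=[-0.3652]  nu=[0.2824]  x^+=[-1.1883]  P^+=[0.0673]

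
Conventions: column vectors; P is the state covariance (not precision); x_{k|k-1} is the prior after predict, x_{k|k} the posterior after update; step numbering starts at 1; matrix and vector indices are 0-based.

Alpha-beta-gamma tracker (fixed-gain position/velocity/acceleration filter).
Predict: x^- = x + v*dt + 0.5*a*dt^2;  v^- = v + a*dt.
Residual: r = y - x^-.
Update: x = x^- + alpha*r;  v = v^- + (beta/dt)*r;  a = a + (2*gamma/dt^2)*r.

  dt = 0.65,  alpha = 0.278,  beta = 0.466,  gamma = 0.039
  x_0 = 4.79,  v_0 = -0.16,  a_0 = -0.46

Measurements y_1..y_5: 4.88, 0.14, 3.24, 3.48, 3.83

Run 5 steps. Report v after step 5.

v_post = 2.1673

step 1: x_pred=4.5888  r=0.2912  x^+=4.6698  v^+=-0.2502  a^+=-0.4062
step 2: x_pred=4.4213  r=-4.2813  x^+=3.2311  v^+=-3.5837  a^+=-1.1966
step 3: x_pred=0.6489  r=2.5911  x^+=1.3692  v^+=-2.5039  a^+=-0.7183
step 4: x_pred=-0.4100  r=3.8900  x^+=0.6714  v^+=-0.1819  a^+=-0.0001
step 5: x_pred=0.5531  r=3.2769  x^+=1.4641  v^+=2.1673  a^+=0.6048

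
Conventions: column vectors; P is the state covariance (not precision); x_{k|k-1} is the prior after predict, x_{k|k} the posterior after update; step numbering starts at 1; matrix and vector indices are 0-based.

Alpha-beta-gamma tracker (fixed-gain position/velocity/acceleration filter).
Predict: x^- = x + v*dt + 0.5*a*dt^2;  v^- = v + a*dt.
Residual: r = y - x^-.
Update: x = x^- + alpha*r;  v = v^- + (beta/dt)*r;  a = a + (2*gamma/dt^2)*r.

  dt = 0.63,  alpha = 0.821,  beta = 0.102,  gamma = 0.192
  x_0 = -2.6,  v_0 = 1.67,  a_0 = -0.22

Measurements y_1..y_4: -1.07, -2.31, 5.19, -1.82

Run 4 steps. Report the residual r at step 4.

step 1: x_pred=-1.5916  r=0.5216  x^+=-1.1634  v^+=1.6158  a^+=0.2846
step 2: x_pred=-0.0889  r=-2.2211  x^+=-1.9124  v^+=1.4355  a^+=-1.8643
step 3: x_pred=-1.3780  r=6.5680  x^+=4.0143  v^+=1.3244  a^+=4.4902
step 4: x_pred=5.7398  r=-7.5598  x^+=-0.4668  v^+=2.9293  a^+=-2.8239

resid = -7.5598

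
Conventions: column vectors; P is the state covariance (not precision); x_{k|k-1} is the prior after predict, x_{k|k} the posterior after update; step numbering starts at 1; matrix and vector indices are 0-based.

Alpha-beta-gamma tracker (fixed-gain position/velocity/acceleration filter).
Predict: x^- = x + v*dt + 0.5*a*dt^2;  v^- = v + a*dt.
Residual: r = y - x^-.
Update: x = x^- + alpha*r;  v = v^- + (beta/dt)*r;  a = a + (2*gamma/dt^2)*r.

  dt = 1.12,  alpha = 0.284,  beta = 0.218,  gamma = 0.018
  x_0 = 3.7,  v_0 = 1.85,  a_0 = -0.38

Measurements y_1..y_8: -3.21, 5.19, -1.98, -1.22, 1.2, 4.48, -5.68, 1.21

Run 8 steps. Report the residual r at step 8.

step 1: x_pred=5.5337  r=-8.7437  x^+=3.0505  v^+=-0.2775  a^+=-0.6309
step 2: x_pred=2.3440  r=2.8460  x^+=3.1522  v^+=-0.4302  a^+=-0.5493
step 3: x_pred=2.3259  r=-4.3059  x^+=1.1031  v^+=-1.8835  a^+=-0.6728
step 4: x_pred=-1.4284  r=0.2084  x^+=-1.3692  v^+=-2.5965  a^+=-0.6669
step 5: x_pred=-4.6955  r=5.8955  x^+=-3.0212  v^+=-2.1958  a^+=-0.4977
step 6: x_pred=-5.7926  r=10.2726  x^+=-2.8752  v^+=-0.7537  a^+=-0.2028
step 7: x_pred=-3.8466  r=-1.8334  x^+=-4.3673  v^+=-1.3377  a^+=-0.2555
step 8: x_pred=-6.0258  r=7.2358  x^+=-3.9708  v^+=-0.2155  a^+=-0.0478

resid = 7.2358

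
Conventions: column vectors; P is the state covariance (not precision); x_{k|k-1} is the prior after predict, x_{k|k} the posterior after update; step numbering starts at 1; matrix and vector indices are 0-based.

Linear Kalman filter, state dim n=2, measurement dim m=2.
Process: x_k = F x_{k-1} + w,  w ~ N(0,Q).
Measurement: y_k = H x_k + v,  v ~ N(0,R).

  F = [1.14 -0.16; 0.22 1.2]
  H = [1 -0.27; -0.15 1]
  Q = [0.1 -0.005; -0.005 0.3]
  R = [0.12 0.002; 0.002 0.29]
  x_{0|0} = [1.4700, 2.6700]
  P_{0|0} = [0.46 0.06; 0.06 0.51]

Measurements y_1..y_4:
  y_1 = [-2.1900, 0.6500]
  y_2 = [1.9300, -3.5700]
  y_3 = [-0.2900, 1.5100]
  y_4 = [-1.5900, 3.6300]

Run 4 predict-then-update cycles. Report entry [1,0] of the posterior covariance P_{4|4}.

P_post[1,0] = 0.0473

step 1: x^-=[1.2486, 3.5274]  P^-=[0.6890 0.0924; 0.0924 1.0883]  S=[0.8384 -0.2990; -0.2990 1.3661]  K=[0.8560 0.1794; 0.0437 0.7961]  nu=[-2.4862, -2.6901]  x^+=[-1.3621, 1.2772]  P^+=[0.1225 0.0721; 0.0721 0.2418]
step 2: x^-=[-1.7571, 1.2330]  P^-=[0.2391 0.0754; 0.0754 0.6922]  S=[0.3689 -0.1423; -0.1423 0.9649]  K=[0.6456 0.1362; -0.0318 0.7009]  nu=[4.0200, -5.0666]  x^+=[0.1483, -2.4461]  P^+=[0.0925 0.0547; 0.0547 0.2114]
step 3: x^-=[0.5605, -2.9027]  P^-=[0.2057 0.0505; 0.0505 0.6378]  S=[0.3449 -0.1485; -0.1485 0.9172]  K=[0.6085 0.1199; -0.0613 0.6771]  nu=[-1.6342, 4.4967]  x^+=[0.1054, 0.2423]  P^+=[0.0865 0.0490; 0.0490 0.2036]
step 4: x^-=[0.0813, 0.3140]  P^-=[0.1997 0.0429; 0.0429 0.6232]  S=[0.3420 -0.1516; -0.1516 0.9048]  K=[0.6011 0.1150; -0.0696 0.6700]  nu=[-1.5866, 3.3282]  x^+=[-0.4897, 2.6543]  P^+=[0.0851 0.0473; 0.0473 0.2012]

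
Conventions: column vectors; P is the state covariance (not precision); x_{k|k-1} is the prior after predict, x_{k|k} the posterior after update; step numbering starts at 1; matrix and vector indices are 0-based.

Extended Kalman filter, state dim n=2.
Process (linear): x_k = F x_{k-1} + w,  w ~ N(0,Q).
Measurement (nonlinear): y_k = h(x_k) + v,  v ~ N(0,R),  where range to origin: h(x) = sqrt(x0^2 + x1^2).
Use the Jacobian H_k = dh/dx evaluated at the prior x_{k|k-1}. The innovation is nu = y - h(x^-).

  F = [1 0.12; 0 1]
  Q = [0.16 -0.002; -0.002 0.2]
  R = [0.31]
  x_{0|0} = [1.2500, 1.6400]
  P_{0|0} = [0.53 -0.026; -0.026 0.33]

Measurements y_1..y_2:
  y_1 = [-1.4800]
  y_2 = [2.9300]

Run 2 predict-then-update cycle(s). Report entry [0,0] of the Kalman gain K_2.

K[0,0] = -0.6444

step 1: x^-=[1.4468, 1.6400]  P^-=[0.6885 0.0116; 0.0116 0.5300]  H_jac=[0.6616 0.7499]  S=[0.9209]  K=[0.5041; 0.4399]  nu=[-3.6670]  x^+=[-0.4016, 0.0268]  P^+=[0.4545 -0.1926; -0.1926 0.3518]
step 2: x^-=[-0.3984, 0.0268]  P^-=[0.5734 -0.1524; -0.1524 0.5518]  H_jac=[-0.9977 0.0671]  S=[0.9037]  K=[-0.6444; 0.2093]  nu=[2.5307]  x^+=[-2.0291, 0.5564]  P^+=[0.1981 -0.0305; -0.0305 0.5122]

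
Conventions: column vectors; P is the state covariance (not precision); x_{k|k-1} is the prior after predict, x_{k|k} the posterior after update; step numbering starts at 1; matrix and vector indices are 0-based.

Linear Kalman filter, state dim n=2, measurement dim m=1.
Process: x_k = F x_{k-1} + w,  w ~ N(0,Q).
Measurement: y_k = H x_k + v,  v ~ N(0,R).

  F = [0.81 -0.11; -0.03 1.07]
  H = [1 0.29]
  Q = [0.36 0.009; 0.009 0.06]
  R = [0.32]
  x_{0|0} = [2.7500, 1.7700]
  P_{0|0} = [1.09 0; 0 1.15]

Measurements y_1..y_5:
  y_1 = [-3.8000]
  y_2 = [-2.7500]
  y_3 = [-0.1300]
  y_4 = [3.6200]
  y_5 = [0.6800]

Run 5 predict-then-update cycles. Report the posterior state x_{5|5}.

step 1: x^-=[2.0328, 1.8114]  P^-=[1.0891 -0.1528; -0.1528 1.3776]  S=[1.4363]  K=[0.7274; 0.1717]  nu=[-6.3581]  x^+=[-2.5921, 0.7195]  P^+=[0.3291 -0.3323; -0.3323 1.3353]
step 2: x^-=[-2.1787, 0.8476]  P^-=[0.6513 -0.4452; -0.4452 1.6104]  S=[0.8485]  K=[0.6154; 0.0257]  nu=[-0.8171]  x^+=[-2.6816, 0.8266]  P^+=[0.3299 -0.4586; -0.4586 1.6098]
step 3: x^-=[-2.2630, 0.9649]  P^-=[0.6777 -0.5875; -0.5875 1.9328]  S=[0.8195]  K=[0.6191; -0.0329]  nu=[1.8532]  x^+=[-1.1158, 0.9039]  P^+=[0.3636 -0.5708; -0.5708 1.9319]
step 4: x^-=[-1.0032, 1.0006]  P^-=[0.7237 -0.7238; -0.7238 2.3088]  S=[0.8180]  K=[0.6280; -0.0663]  nu=[4.3330]  x^+=[1.7181, 0.7133]  P^+=[0.4010 -0.6897; -0.6897 2.3052]
step 5: x^-=[1.3132, 0.7116]  P^-=[0.7739 -0.8721; -0.8721 2.7439]  S=[0.8188]  K=[0.6363; -0.0933]  nu=[-0.8396]  x^+=[0.7790, 0.7900]  P^+=[0.4424 -0.8235; -0.8235 2.7368]

x_post = [0.7790, 0.7900]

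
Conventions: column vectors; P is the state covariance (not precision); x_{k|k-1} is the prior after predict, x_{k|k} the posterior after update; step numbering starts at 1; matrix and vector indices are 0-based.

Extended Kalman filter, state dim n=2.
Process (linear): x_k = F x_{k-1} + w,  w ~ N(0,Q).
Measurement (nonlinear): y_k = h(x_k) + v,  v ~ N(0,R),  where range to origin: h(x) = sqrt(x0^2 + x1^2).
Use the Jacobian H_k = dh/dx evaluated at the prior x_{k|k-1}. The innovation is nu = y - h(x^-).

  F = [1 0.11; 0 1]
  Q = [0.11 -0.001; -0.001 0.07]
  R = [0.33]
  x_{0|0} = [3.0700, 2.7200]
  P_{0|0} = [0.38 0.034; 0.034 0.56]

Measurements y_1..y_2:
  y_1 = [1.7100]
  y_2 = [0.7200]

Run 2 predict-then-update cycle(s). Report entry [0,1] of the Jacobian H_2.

step 1: x^-=[3.3692, 2.7200]  P^-=[0.5043 0.0946; 0.0946 0.6300]  H_jac=[0.7781 0.6282]  S=[0.9763]  K=[0.4627; 0.4807]  nu=[-2.6201]  x^+=[2.1568, 1.4605]  P^+=[0.2952 -0.1226; -0.1226 0.4044]
step 2: x^-=[2.3175, 1.4605]  P^-=[0.3831 -0.0791; -0.0791 0.4744]  H_jac=[0.8460 0.5332]  S=[0.6677]  K=[0.4223; 0.2786]  nu=[-2.0193]  x^+=[1.4648, 0.8980]  P^+=[0.2641 -0.1576; -0.1576 0.4226]

H_jac[0,1] = 0.5332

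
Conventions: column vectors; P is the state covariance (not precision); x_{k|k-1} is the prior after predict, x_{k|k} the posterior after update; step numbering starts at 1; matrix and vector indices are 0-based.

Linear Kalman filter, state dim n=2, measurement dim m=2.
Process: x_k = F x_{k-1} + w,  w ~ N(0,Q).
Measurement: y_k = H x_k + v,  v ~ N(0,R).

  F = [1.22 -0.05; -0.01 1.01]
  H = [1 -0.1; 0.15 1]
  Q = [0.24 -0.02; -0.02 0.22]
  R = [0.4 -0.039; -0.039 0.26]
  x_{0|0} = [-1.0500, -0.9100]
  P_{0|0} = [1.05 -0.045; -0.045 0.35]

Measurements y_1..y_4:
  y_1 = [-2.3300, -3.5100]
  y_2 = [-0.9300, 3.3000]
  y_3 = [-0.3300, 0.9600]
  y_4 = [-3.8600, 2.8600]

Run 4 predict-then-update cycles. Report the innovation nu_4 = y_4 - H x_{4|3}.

step 1: x^-=[-1.2355, -0.9086]  P^-=[1.8092 -0.1060; -0.1060 0.5780]  S=[2.2362 0.0702; 0.0702 0.8470]  K=[0.8098 0.1282; -0.0943 0.6715]  nu=[-1.1854, -2.4161]  x^+=[-2.5051, -2.4193]  P^+=[0.3144 -0.0454; -0.0454 0.1851]
step 2: x^-=[-2.9352, -2.4184]  P^-=[0.7139 -0.0892; -0.0892 0.4098]  S=[1.1358 -0.0607; -0.0607 0.6591]  K=[0.6410 0.0862; -0.0828 0.5938]  nu=[1.7634, 6.1587]  x^+=[-1.2737, 1.0925]  P^+=[0.2490 -0.0399; -0.0399 0.1636]
step 3: x^-=[-1.6086, 1.1162]  P^-=[0.6160 -0.0805; -0.0805 0.3877]  S=[1.0359 -0.0647; -0.0647 0.6374]  K=[0.6074 0.0803; -0.0789 0.5813]  nu=[1.3902, 0.0851]  x^+=[-0.7574, 1.0560]  P^+=[0.2360 -0.0382; -0.0382 0.1599]
step 4: x^-=[-0.9768, 1.0742]  P^-=[0.5963 -0.0781; -0.0781 0.3840]  S=[1.0158 -0.0648; -0.0648 0.6340]  K=[0.5998 0.0793; -0.0777 0.5792]  nu=[-2.7758, 1.9324]  x^+=[-2.4885, 2.4091]  P^+=[0.2331 -0.0377; -0.0377 0.1593]

innov = [-2.7758, 1.9324]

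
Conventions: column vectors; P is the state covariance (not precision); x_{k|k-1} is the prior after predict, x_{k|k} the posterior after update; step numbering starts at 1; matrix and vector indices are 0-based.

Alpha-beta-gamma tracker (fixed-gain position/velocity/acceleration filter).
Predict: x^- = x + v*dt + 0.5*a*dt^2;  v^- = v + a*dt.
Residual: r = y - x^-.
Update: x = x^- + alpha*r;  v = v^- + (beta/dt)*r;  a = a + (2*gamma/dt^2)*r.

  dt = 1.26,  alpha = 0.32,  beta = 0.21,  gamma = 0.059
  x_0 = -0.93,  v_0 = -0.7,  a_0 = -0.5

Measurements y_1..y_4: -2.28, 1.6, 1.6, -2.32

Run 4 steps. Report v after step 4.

step 1: x_pred=-2.2089  r=-0.0711  x^+=-2.2317  v^+=-1.3418  a^+=-0.5053
step 2: x_pred=-4.3235  r=5.9235  x^+=-2.4280  v^+=-0.9913  a^+=-0.0650
step 3: x_pred=-3.7286  r=5.3286  x^+=-2.0234  v^+=-0.1851  a^+=0.3310
step 4: x_pred=-1.9939  r=-0.3261  x^+=-2.0982  v^+=0.1777  a^+=0.3068

v_post = 0.1777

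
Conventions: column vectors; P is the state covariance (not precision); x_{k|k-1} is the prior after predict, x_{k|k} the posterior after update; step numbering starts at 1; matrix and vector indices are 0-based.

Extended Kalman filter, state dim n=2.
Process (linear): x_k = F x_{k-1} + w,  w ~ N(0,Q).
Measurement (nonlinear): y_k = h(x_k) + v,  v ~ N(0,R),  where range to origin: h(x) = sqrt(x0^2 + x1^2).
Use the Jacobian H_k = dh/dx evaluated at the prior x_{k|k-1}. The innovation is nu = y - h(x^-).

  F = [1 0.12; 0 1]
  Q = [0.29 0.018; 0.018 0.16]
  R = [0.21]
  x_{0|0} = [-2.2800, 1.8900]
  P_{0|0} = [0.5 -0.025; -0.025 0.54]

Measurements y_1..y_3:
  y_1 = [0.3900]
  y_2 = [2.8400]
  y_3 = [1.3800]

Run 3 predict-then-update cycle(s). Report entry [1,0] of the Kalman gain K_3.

step 1: x^-=[-2.0532, 1.8900]  P^-=[0.7918 0.0578; 0.0578 0.7000]  H_jac=[-0.7357 0.6773]  S=[0.9021]  K=[-0.6024; 0.4784]  nu=[-2.4007]  x^+=[-0.6071, 0.7415]  P^+=[0.4644 0.3178; 0.3178 0.4935]
step 2: x^-=[-0.5181, 0.7415]  P^-=[0.8378 0.3950; 0.3950 0.6535]  H_jac=[-0.5727 0.8197]  S=[0.5531]  K=[-0.2822; 0.5596]  nu=[1.9354]  x^+=[-1.0642, 1.8245]  P^+=[0.7938 0.4823; 0.4823 0.4804]
step 3: x^-=[-0.8453, 1.8245]  P^-=[1.2064 0.5580; 0.5580 0.6404]  H_jac=[-0.4204 0.9074]  S=[0.5247]  K=[-0.0017; 0.6603]  nu=[-0.6308]  x^+=[-0.8442, 1.4080]  P^+=[1.2064 0.5585; 0.5585 0.4116]

K[1,0] = 0.6603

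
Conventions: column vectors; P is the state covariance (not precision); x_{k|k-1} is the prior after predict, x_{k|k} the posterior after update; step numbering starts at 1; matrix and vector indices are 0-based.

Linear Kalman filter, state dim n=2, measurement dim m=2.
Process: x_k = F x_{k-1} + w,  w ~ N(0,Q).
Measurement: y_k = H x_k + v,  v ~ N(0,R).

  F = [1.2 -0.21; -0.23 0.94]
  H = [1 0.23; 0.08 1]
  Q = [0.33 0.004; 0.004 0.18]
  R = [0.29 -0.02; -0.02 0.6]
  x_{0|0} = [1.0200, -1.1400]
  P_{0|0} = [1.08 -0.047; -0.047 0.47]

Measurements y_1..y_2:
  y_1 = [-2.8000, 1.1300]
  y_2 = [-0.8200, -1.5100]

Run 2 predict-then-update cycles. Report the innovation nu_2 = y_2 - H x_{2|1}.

innov = [1.8258, -2.0742]

step 1: x^-=[1.4634, -1.3062]  P^-=[1.9296 -0.4421; -0.4421 0.6727]  S=[2.0518 -0.1612; -0.1612 1.2144]  K=[0.8815 -0.1200; -0.0999 0.5116]  nu=[-3.9630, 2.3191]  x^+=[-2.3080, 0.2761]  P^+=[0.2839 -0.1123; -0.1123 0.3180]
step 2: x^-=[-2.8276, 0.7904]  P^-=[0.8094 -0.2692; -0.2692 0.5245]  S=[1.0033 -0.1088; -0.1088 1.0866]  K=[0.7326 -0.1148; -0.0990 0.4530]  nu=[1.8258, -2.0742]  x^+=[-1.2519, -0.3299]  P^+=[0.2383 -0.1026; -0.1026 0.2820]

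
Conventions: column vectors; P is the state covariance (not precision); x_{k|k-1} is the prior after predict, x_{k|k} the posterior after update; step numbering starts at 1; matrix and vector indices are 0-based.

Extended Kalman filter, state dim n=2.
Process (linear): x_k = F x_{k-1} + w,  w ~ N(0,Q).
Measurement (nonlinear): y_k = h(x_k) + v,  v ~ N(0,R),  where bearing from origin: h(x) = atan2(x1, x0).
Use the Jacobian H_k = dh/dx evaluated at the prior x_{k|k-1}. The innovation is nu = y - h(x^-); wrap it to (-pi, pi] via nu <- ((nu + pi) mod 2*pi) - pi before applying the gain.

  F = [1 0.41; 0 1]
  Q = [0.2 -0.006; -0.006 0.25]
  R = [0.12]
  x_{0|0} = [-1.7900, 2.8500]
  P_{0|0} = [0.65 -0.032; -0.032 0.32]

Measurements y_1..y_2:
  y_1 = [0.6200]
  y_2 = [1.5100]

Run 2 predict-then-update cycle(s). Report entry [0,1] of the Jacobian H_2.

H_jac[0,1] = 0.1455

step 1: x^-=[-0.6215, 2.8500]  P^-=[0.8776 0.0932; 0.0932 0.5700]  H_jac=[-0.3349 -0.0730]  S=[0.2261]  K=[-1.3304; -0.3223]  nu=[-1.1655]  x^+=[0.9291, 3.2256]  P^+=[0.4774 -0.0037; -0.0037 0.5465]
step 2: x^-=[2.2516, 3.2256]  P^-=[0.7663 0.2144; 0.2144 0.7965]  H_jac=[-0.2085 0.1455]  S=[0.1572]  K=[-0.8179; 0.4532]  nu=[0.5486]  x^+=[1.8029, 3.4742]  P^+=[0.6611 0.2726; 0.2726 0.7642]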